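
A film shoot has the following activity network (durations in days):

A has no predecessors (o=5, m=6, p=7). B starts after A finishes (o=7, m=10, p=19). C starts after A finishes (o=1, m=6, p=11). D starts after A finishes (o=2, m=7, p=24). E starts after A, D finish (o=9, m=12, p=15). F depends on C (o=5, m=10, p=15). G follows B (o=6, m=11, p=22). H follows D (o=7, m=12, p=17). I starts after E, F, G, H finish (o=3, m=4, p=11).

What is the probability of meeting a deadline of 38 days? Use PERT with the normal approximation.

te_A = (5 + 4·6 + 7)/6 = 36/6 = 6; σ²_A = ((7−5)/6)² = 0.111
te_B = (7 + 4·10 + 19)/6 = 66/6 = 11; σ²_B = ((19−7)/6)² = 4.000
te_C = (1 + 4·6 + 11)/6 = 36/6 = 6; σ²_C = ((11−1)/6)² = 2.778
te_D = (2 + 4·7 + 24)/6 = 54/6 = 9; σ²_D = ((24−2)/6)² = 13.444
te_E = (9 + 4·12 + 15)/6 = 72/6 = 12; σ²_E = ((15−9)/6)² = 1.000
te_F = (5 + 4·10 + 15)/6 = 60/6 = 10; σ²_F = ((15−5)/6)² = 2.778
te_G = (6 + 4·11 + 22)/6 = 72/6 = 12; σ²_G = ((22−6)/6)² = 7.111
te_H = (7 + 4·12 + 17)/6 = 72/6 = 12; σ²_H = ((17−7)/6)² = 2.778
te_I = (3 + 4·4 + 11)/6 = 30/6 = 5; σ²_I = ((11−3)/6)² = 1.778

Forward pass:
ES_A = 0; EF_A = 6
ES_B = 6; EF_B = 6+11 = 17
ES_C = 6; EF_C = 6+6 = 12
ES_D = 6; EF_D = 6+9 = 15
ES_E = max(EF_A=6, EF_D=15) = 15; EF_E = 15+12 = 27
ES_F = 12; EF_F = 12+10 = 22
ES_G = 17; EF_G = 17+12 = 29
ES_H = 15; EF_H = 15+12 = 27
ES_I = max(EF_E=27, EF_F=22, EF_G=29, EF_H=27) = 29; EF_I = 29+5 = 34
Expected project duration μ = 34 days. Critical path: A → B → G → I.

Variance along critical path = 0.111 + 4.000 + 7.111 + 1.778 = 13.000; σ = √13.000 = 3.606 days.
Z = (38 − 34) / 3.606 = 1.109
P(T ≤ 38) = Φ(1.109) ≈ 0.866

0.866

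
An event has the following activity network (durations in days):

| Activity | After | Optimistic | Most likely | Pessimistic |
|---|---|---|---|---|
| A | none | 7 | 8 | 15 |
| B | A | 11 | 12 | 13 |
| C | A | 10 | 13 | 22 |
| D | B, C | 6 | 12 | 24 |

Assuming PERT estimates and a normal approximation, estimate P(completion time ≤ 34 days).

0.301

te_A = (7 + 4·8 + 15)/6 = 54/6 = 9; σ²_A = ((15−7)/6)² = 1.778
te_B = (11 + 4·12 + 13)/6 = 72/6 = 12; σ²_B = ((13−11)/6)² = 0.111
te_C = (10 + 4·13 + 22)/6 = 84/6 = 14; σ²_C = ((22−10)/6)² = 4.000
te_D = (6 + 4·12 + 24)/6 = 78/6 = 13; σ²_D = ((24−6)/6)² = 9.000

Forward pass:
ES_A = 0; EF_A = 9
ES_B = 9; EF_B = 9+12 = 21
ES_C = 9; EF_C = 9+14 = 23
ES_D = max(EF_B=21, EF_C=23) = 23; EF_D = 23+13 = 36
Expected project duration μ = 36 days. Critical path: A → C → D.

Variance along critical path = 1.778 + 4.000 + 9.000 = 14.778; σ = √14.778 = 3.844 days.
Z = (34 − 36) / 3.844 = -0.520
P(T ≤ 34) = Φ(-0.520) ≈ 0.301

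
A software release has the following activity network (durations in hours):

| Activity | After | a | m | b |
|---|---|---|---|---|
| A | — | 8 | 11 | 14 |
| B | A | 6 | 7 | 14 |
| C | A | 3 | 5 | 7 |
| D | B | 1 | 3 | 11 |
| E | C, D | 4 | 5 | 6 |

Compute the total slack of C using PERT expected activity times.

te_A = (8 + 4·11 + 14)/6 = 66/6 = 11
te_B = (6 + 4·7 + 14)/6 = 48/6 = 8
te_C = (3 + 4·5 + 7)/6 = 30/6 = 5
te_D = (1 + 4·3 + 11)/6 = 24/6 = 4
te_E = (4 + 4·5 + 6)/6 = 30/6 = 5

Forward pass:
ES_A = 0; EF_A = 11
ES_B = 11; EF_B = 11+8 = 19
ES_C = 11; EF_C = 11+5 = 16
ES_D = 19; EF_D = 19+4 = 23
ES_E = max(EF_C=16, EF_D=23) = 23; EF_E = 23+5 = 28
Expected project duration μ = 28 hours. Critical path: A → B → D → E.

Backward pass:
LF_E = 28; LS_E = 28−5 = 23
LF_D = LS_E = 23; LS_D = 23−4 = 19
LF_C = LS_E = 23; LS_C = 23−5 = 18
LF_B = LS_D = 19; LS_B = 19−8 = 11
LF_A = min(LS_B=11, LS_C=18) = 11; LS_A = 11−11 = 0
Slack_C = LS_C − ES_C = 18 − 11 = 7

7 hours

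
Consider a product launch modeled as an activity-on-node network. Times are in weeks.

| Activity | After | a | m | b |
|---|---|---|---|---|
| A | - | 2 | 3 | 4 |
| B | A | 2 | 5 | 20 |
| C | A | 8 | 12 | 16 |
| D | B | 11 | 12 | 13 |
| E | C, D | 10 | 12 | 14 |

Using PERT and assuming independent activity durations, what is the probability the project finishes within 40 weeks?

te_A = (2 + 4·3 + 4)/6 = 18/6 = 3; σ²_A = ((4−2)/6)² = 0.111
te_B = (2 + 4·5 + 20)/6 = 42/6 = 7; σ²_B = ((20−2)/6)² = 9.000
te_C = (8 + 4·12 + 16)/6 = 72/6 = 12; σ²_C = ((16−8)/6)² = 1.778
te_D = (11 + 4·12 + 13)/6 = 72/6 = 12; σ²_D = ((13−11)/6)² = 0.111
te_E = (10 + 4·12 + 14)/6 = 72/6 = 12; σ²_E = ((14−10)/6)² = 0.444

Forward pass:
ES_A = 0; EF_A = 3
ES_B = 3; EF_B = 3+7 = 10
ES_C = 3; EF_C = 3+12 = 15
ES_D = 10; EF_D = 10+12 = 22
ES_E = max(EF_C=15, EF_D=22) = 22; EF_E = 22+12 = 34
Expected project duration μ = 34 weeks. Critical path: A → B → D → E.

Variance along critical path = 0.111 + 9.000 + 0.111 + 0.444 = 9.667; σ = √9.667 = 3.109 weeks.
Z = (40 − 34) / 3.109 = 1.930
P(T ≤ 40) = Φ(1.930) ≈ 0.973

0.973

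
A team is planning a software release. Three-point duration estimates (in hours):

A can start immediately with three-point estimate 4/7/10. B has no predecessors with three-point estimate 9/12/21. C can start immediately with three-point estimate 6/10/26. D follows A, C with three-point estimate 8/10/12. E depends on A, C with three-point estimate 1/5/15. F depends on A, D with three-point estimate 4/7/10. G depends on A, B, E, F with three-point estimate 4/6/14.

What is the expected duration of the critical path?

36 hours

te_A = (4 + 4·7 + 10)/6 = 42/6 = 7
te_B = (9 + 4·12 + 21)/6 = 78/6 = 13
te_C = (6 + 4·10 + 26)/6 = 72/6 = 12
te_D = (8 + 4·10 + 12)/6 = 60/6 = 10
te_E = (1 + 4·5 + 15)/6 = 36/6 = 6
te_F = (4 + 4·7 + 10)/6 = 42/6 = 7
te_G = (4 + 4·6 + 14)/6 = 42/6 = 7

Forward pass:
ES_A = 0; EF_A = 7
ES_B = 0; EF_B = 13
ES_C = 0; EF_C = 12
ES_D = max(EF_A=7, EF_C=12) = 12; EF_D = 12+10 = 22
ES_E = max(EF_A=7, EF_C=12) = 12; EF_E = 12+6 = 18
ES_F = max(EF_A=7, EF_D=22) = 22; EF_F = 22+7 = 29
ES_G = max(EF_A=7, EF_B=13, EF_E=18, EF_F=29) = 29; EF_G = 29+7 = 36
Expected project duration μ = 36 hours. Critical path: C → D → F → G.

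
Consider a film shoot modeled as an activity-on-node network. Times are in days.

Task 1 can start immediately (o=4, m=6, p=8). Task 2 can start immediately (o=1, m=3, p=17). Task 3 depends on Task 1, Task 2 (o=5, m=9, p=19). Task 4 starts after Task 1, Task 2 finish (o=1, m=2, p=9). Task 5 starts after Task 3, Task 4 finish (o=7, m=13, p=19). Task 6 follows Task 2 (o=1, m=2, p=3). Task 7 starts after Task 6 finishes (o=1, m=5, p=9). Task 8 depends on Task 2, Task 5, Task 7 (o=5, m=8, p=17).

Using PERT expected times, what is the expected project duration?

te_Task 1 = (4 + 4·6 + 8)/6 = 36/6 = 6
te_Task 2 = (1 + 4·3 + 17)/6 = 30/6 = 5
te_Task 3 = (5 + 4·9 + 19)/6 = 60/6 = 10
te_Task 4 = (1 + 4·2 + 9)/6 = 18/6 = 3
te_Task 5 = (7 + 4·13 + 19)/6 = 78/6 = 13
te_Task 6 = (1 + 4·2 + 3)/6 = 12/6 = 2
te_Task 7 = (1 + 4·5 + 9)/6 = 30/6 = 5
te_Task 8 = (5 + 4·8 + 17)/6 = 54/6 = 9

Forward pass:
ES_Task 1 = 0; EF_Task 1 = 6
ES_Task 2 = 0; EF_Task 2 = 5
ES_Task 3 = max(EF_Task 1=6, EF_Task 2=5) = 6; EF_Task 3 = 6+10 = 16
ES_Task 4 = max(EF_Task 1=6, EF_Task 2=5) = 6; EF_Task 4 = 6+3 = 9
ES_Task 5 = max(EF_Task 3=16, EF_Task 4=9) = 16; EF_Task 5 = 16+13 = 29
ES_Task 6 = 5; EF_Task 6 = 5+2 = 7
ES_Task 7 = 7; EF_Task 7 = 7+5 = 12
ES_Task 8 = max(EF_Task 2=5, EF_Task 5=29, EF_Task 7=12) = 29; EF_Task 8 = 29+9 = 38
Expected project duration μ = 38 days. Critical path: Task 1 → Task 3 → Task 5 → Task 8.

38 days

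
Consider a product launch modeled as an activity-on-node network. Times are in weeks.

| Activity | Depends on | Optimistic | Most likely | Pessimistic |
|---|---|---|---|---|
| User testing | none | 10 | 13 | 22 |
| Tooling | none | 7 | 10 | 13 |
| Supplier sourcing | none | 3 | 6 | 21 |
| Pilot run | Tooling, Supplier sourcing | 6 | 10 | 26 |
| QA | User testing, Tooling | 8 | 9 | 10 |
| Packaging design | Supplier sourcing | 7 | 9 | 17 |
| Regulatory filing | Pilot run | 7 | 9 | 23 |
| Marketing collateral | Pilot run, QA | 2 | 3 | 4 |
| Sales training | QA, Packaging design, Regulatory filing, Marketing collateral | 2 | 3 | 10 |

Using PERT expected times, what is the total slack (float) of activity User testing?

7 weeks

te_User testing = (10 + 4·13 + 22)/6 = 84/6 = 14
te_Tooling = (7 + 4·10 + 13)/6 = 60/6 = 10
te_Supplier sourcing = (3 + 4·6 + 21)/6 = 48/6 = 8
te_Pilot run = (6 + 4·10 + 26)/6 = 72/6 = 12
te_QA = (8 + 4·9 + 10)/6 = 54/6 = 9
te_Packaging design = (7 + 4·9 + 17)/6 = 60/6 = 10
te_Regulatory filing = (7 + 4·9 + 23)/6 = 66/6 = 11
te_Marketing collateral = (2 + 4·3 + 4)/6 = 18/6 = 3
te_Sales training = (2 + 4·3 + 10)/6 = 24/6 = 4

Forward pass:
ES_User testing = 0; EF_User testing = 14
ES_Tooling = 0; EF_Tooling = 10
ES_Supplier sourcing = 0; EF_Supplier sourcing = 8
ES_Pilot run = max(EF_Tooling=10, EF_Supplier sourcing=8) = 10; EF_Pilot run = 10+12 = 22
ES_QA = max(EF_User testing=14, EF_Tooling=10) = 14; EF_QA = 14+9 = 23
ES_Packaging design = 8; EF_Packaging design = 8+10 = 18
ES_Regulatory filing = 22; EF_Regulatory filing = 22+11 = 33
ES_Marketing collateral = max(EF_Pilot run=22, EF_QA=23) = 23; EF_Marketing collateral = 23+3 = 26
ES_Sales training = max(EF_QA=23, EF_Packaging design=18, EF_Regulatory filing=33, EF_Marketing collateral=26) = 33; EF_Sales training = 33+4 = 37
Expected project duration μ = 37 weeks. Critical path: Tooling → Pilot run → Regulatory filing → Sales training.

Backward pass:
LF_Sales training = 37; LS_Sales training = 37−4 = 33
LF_Marketing collateral = LS_Sales training = 33; LS_Marketing collateral = 33−3 = 30
LF_Regulatory filing = LS_Sales training = 33; LS_Regulatory filing = 33−11 = 22
LF_Packaging design = LS_Sales training = 33; LS_Packaging design = 33−10 = 23
LF_QA = min(LS_Marketing collateral=30, LS_Sales training=33) = 30; LS_QA = 30−9 = 21
LF_Pilot run = min(LS_Regulatory filing=22, LS_Marketing collateral=30) = 22; LS_Pilot run = 22−12 = 10
LF_Supplier sourcing = min(LS_Pilot run=10, LS_Packaging design=23) = 10; LS_Supplier sourcing = 10−8 = 2
LF_Tooling = min(LS_Pilot run=10, LS_QA=21) = 10; LS_Tooling = 10−10 = 0
LF_User testing = LS_QA = 21; LS_User testing = 21−14 = 7
Slack_User testing = LS_User testing − ES_User testing = 7 − 0 = 7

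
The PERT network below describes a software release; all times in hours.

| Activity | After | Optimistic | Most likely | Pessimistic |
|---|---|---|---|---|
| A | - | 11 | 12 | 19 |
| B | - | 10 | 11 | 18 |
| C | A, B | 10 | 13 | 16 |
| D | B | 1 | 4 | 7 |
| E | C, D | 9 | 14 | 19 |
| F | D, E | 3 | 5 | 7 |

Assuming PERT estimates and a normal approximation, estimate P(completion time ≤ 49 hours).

te_A = (11 + 4·12 + 19)/6 = 78/6 = 13; σ²_A = ((19−11)/6)² = 1.778
te_B = (10 + 4·11 + 18)/6 = 72/6 = 12; σ²_B = ((18−10)/6)² = 1.778
te_C = (10 + 4·13 + 16)/6 = 78/6 = 13; σ²_C = ((16−10)/6)² = 1.000
te_D = (1 + 4·4 + 7)/6 = 24/6 = 4; σ²_D = ((7−1)/6)² = 1.000
te_E = (9 + 4·14 + 19)/6 = 84/6 = 14; σ²_E = ((19−9)/6)² = 2.778
te_F = (3 + 4·5 + 7)/6 = 30/6 = 5; σ²_F = ((7−3)/6)² = 0.444

Forward pass:
ES_A = 0; EF_A = 13
ES_B = 0; EF_B = 12
ES_C = max(EF_A=13, EF_B=12) = 13; EF_C = 13+13 = 26
ES_D = 12; EF_D = 12+4 = 16
ES_E = max(EF_C=26, EF_D=16) = 26; EF_E = 26+14 = 40
ES_F = max(EF_D=16, EF_E=40) = 40; EF_F = 40+5 = 45
Expected project duration μ = 45 hours. Critical path: A → C → E → F.

Variance along critical path = 1.778 + 1.000 + 2.778 + 0.444 = 6.000; σ = √6.000 = 2.449 hours.
Z = (49 − 45) / 2.449 = 1.633
P(T ≤ 49) = Φ(1.633) ≈ 0.949

0.949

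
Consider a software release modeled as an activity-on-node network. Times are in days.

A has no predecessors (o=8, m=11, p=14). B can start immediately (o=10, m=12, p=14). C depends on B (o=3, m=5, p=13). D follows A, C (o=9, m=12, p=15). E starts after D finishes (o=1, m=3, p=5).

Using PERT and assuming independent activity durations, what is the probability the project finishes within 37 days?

te_A = (8 + 4·11 + 14)/6 = 66/6 = 11; σ²_A = ((14−8)/6)² = 1.000
te_B = (10 + 4·12 + 14)/6 = 72/6 = 12; σ²_B = ((14−10)/6)² = 0.444
te_C = (3 + 4·5 + 13)/6 = 36/6 = 6; σ²_C = ((13−3)/6)² = 2.778
te_D = (9 + 4·12 + 15)/6 = 72/6 = 12; σ²_D = ((15−9)/6)² = 1.000
te_E = (1 + 4·3 + 5)/6 = 18/6 = 3; σ²_E = ((5−1)/6)² = 0.444

Forward pass:
ES_A = 0; EF_A = 11
ES_B = 0; EF_B = 12
ES_C = 12; EF_C = 12+6 = 18
ES_D = max(EF_A=11, EF_C=18) = 18; EF_D = 18+12 = 30
ES_E = 30; EF_E = 30+3 = 33
Expected project duration μ = 33 days. Critical path: B → C → D → E.

Variance along critical path = 0.444 + 2.778 + 1.000 + 0.444 = 4.667; σ = √4.667 = 2.160 days.
Z = (37 − 33) / 2.160 = 1.852
P(T ≤ 37) = Φ(1.852) ≈ 0.968

0.968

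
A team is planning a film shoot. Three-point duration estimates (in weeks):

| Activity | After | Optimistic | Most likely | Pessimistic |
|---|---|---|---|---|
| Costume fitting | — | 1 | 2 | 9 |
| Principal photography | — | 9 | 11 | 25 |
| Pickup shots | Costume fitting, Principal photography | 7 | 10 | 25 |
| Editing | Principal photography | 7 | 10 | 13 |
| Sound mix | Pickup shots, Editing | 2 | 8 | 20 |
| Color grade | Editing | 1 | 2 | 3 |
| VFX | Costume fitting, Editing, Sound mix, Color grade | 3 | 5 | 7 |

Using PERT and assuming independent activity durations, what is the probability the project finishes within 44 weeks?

te_Costume fitting = (1 + 4·2 + 9)/6 = 18/6 = 3; σ²_Costume fitting = ((9−1)/6)² = 1.778
te_Principal photography = (9 + 4·11 + 25)/6 = 78/6 = 13; σ²_Principal photography = ((25−9)/6)² = 7.111
te_Pickup shots = (7 + 4·10 + 25)/6 = 72/6 = 12; σ²_Pickup shots = ((25−7)/6)² = 9.000
te_Editing = (7 + 4·10 + 13)/6 = 60/6 = 10; σ²_Editing = ((13−7)/6)² = 1.000
te_Sound mix = (2 + 4·8 + 20)/6 = 54/6 = 9; σ²_Sound mix = ((20−2)/6)² = 9.000
te_Color grade = (1 + 4·2 + 3)/6 = 12/6 = 2; σ²_Color grade = ((3−1)/6)² = 0.111
te_VFX = (3 + 4·5 + 7)/6 = 30/6 = 5; σ²_VFX = ((7−3)/6)² = 0.444

Forward pass:
ES_Costume fitting = 0; EF_Costume fitting = 3
ES_Principal photography = 0; EF_Principal photography = 13
ES_Pickup shots = max(EF_Costume fitting=3, EF_Principal photography=13) = 13; EF_Pickup shots = 13+12 = 25
ES_Editing = 13; EF_Editing = 13+10 = 23
ES_Sound mix = max(EF_Pickup shots=25, EF_Editing=23) = 25; EF_Sound mix = 25+9 = 34
ES_Color grade = 23; EF_Color grade = 23+2 = 25
ES_VFX = max(EF_Costume fitting=3, EF_Editing=23, EF_Sound mix=34, EF_Color grade=25) = 34; EF_VFX = 34+5 = 39
Expected project duration μ = 39 weeks. Critical path: Principal photography → Pickup shots → Sound mix → VFX.

Variance along critical path = 7.111 + 9.000 + 9.000 + 0.444 = 25.556; σ = √25.556 = 5.055 weeks.
Z = (44 − 39) / 5.055 = 0.989
P(T ≤ 44) = Φ(0.989) ≈ 0.839

0.839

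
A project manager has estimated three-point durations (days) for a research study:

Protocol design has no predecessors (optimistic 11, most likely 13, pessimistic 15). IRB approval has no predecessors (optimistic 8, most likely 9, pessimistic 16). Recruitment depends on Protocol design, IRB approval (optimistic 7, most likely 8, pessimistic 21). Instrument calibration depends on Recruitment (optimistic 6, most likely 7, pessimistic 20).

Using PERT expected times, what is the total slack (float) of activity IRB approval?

3 days

te_Protocol design = (11 + 4·13 + 15)/6 = 78/6 = 13
te_IRB approval = (8 + 4·9 + 16)/6 = 60/6 = 10
te_Recruitment = (7 + 4·8 + 21)/6 = 60/6 = 10
te_Instrument calibration = (6 + 4·7 + 20)/6 = 54/6 = 9

Forward pass:
ES_Protocol design = 0; EF_Protocol design = 13
ES_IRB approval = 0; EF_IRB approval = 10
ES_Recruitment = max(EF_Protocol design=13, EF_IRB approval=10) = 13; EF_Recruitment = 13+10 = 23
ES_Instrument calibration = 23; EF_Instrument calibration = 23+9 = 32
Expected project duration μ = 32 days. Critical path: Protocol design → Recruitment → Instrument calibration.

Backward pass:
LF_Instrument calibration = 32; LS_Instrument calibration = 32−9 = 23
LF_Recruitment = LS_Instrument calibration = 23; LS_Recruitment = 23−10 = 13
LF_IRB approval = LS_Recruitment = 13; LS_IRB approval = 13−10 = 3
LF_Protocol design = LS_Recruitment = 13; LS_Protocol design = 13−13 = 0
Slack_IRB approval = LS_IRB approval − ES_IRB approval = 3 − 0 = 3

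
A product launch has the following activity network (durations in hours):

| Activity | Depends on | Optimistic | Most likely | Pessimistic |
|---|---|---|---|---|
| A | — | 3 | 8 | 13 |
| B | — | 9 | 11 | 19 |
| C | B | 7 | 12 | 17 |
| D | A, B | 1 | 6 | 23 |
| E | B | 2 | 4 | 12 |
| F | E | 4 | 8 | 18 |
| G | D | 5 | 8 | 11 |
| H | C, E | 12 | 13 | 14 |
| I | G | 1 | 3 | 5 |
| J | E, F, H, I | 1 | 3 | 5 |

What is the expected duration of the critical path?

te_A = (3 + 4·8 + 13)/6 = 48/6 = 8
te_B = (9 + 4·11 + 19)/6 = 72/6 = 12
te_C = (7 + 4·12 + 17)/6 = 72/6 = 12
te_D = (1 + 4·6 + 23)/6 = 48/6 = 8
te_E = (2 + 4·4 + 12)/6 = 30/6 = 5
te_F = (4 + 4·8 + 18)/6 = 54/6 = 9
te_G = (5 + 4·8 + 11)/6 = 48/6 = 8
te_H = (12 + 4·13 + 14)/6 = 78/6 = 13
te_I = (1 + 4·3 + 5)/6 = 18/6 = 3
te_J = (1 + 4·3 + 5)/6 = 18/6 = 3

Forward pass:
ES_A = 0; EF_A = 8
ES_B = 0; EF_B = 12
ES_C = 12; EF_C = 12+12 = 24
ES_D = max(EF_A=8, EF_B=12) = 12; EF_D = 12+8 = 20
ES_E = 12; EF_E = 12+5 = 17
ES_F = 17; EF_F = 17+9 = 26
ES_G = 20; EF_G = 20+8 = 28
ES_H = max(EF_C=24, EF_E=17) = 24; EF_H = 24+13 = 37
ES_I = 28; EF_I = 28+3 = 31
ES_J = max(EF_E=17, EF_F=26, EF_H=37, EF_I=31) = 37; EF_J = 37+3 = 40
Expected project duration μ = 40 hours. Critical path: B → C → H → J.

40 hours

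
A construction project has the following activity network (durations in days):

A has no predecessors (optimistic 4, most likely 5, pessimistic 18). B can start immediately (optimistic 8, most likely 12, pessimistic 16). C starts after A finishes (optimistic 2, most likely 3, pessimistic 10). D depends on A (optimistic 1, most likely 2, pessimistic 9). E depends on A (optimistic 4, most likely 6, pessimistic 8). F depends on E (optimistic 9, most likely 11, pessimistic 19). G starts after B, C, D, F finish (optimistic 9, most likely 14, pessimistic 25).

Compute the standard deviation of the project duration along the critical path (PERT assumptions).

3.97 days

te_A = (4 + 4·5 + 18)/6 = 42/6 = 7; σ²_A = ((18−4)/6)² = 5.444
te_B = (8 + 4·12 + 16)/6 = 72/6 = 12; σ²_B = ((16−8)/6)² = 1.778
te_C = (2 + 4·3 + 10)/6 = 24/6 = 4; σ²_C = ((10−2)/6)² = 1.778
te_D = (1 + 4·2 + 9)/6 = 18/6 = 3; σ²_D = ((9−1)/6)² = 1.778
te_E = (4 + 4·6 + 8)/6 = 36/6 = 6; σ²_E = ((8−4)/6)² = 0.444
te_F = (9 + 4·11 + 19)/6 = 72/6 = 12; σ²_F = ((19−9)/6)² = 2.778
te_G = (9 + 4·14 + 25)/6 = 90/6 = 15; σ²_G = ((25−9)/6)² = 7.111

Forward pass:
ES_A = 0; EF_A = 7
ES_B = 0; EF_B = 12
ES_C = 7; EF_C = 7+4 = 11
ES_D = 7; EF_D = 7+3 = 10
ES_E = 7; EF_E = 7+6 = 13
ES_F = 13; EF_F = 13+12 = 25
ES_G = max(EF_B=12, EF_C=11, EF_D=10, EF_F=25) = 25; EF_G = 25+15 = 40
Expected project duration μ = 40 days. Critical path: A → E → F → G.

Variance along critical path = 5.444 + 0.444 + 2.778 + 7.111 = 15.778
σ = √15.778 = 3.972 days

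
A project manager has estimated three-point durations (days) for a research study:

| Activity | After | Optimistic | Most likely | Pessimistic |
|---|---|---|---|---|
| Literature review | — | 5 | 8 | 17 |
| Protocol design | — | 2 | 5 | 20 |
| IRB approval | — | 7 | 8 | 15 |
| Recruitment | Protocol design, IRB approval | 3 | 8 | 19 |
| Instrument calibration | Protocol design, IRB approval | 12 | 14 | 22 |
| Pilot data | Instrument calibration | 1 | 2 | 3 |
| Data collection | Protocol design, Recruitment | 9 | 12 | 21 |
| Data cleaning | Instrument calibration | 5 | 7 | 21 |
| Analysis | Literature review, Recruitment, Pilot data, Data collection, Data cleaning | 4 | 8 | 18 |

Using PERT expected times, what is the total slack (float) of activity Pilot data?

te_Literature review = (5 + 4·8 + 17)/6 = 54/6 = 9
te_Protocol design = (2 + 4·5 + 20)/6 = 42/6 = 7
te_IRB approval = (7 + 4·8 + 15)/6 = 54/6 = 9
te_Recruitment = (3 + 4·8 + 19)/6 = 54/6 = 9
te_Instrument calibration = (12 + 4·14 + 22)/6 = 90/6 = 15
te_Pilot data = (1 + 4·2 + 3)/6 = 12/6 = 2
te_Data collection = (9 + 4·12 + 21)/6 = 78/6 = 13
te_Data cleaning = (5 + 4·7 + 21)/6 = 54/6 = 9
te_Analysis = (4 + 4·8 + 18)/6 = 54/6 = 9

Forward pass:
ES_Literature review = 0; EF_Literature review = 9
ES_Protocol design = 0; EF_Protocol design = 7
ES_IRB approval = 0; EF_IRB approval = 9
ES_Recruitment = max(EF_Protocol design=7, EF_IRB approval=9) = 9; EF_Recruitment = 9+9 = 18
ES_Instrument calibration = max(EF_Protocol design=7, EF_IRB approval=9) = 9; EF_Instrument calibration = 9+15 = 24
ES_Pilot data = 24; EF_Pilot data = 24+2 = 26
ES_Data collection = max(EF_Protocol design=7, EF_Recruitment=18) = 18; EF_Data collection = 18+13 = 31
ES_Data cleaning = 24; EF_Data cleaning = 24+9 = 33
ES_Analysis = max(EF_Literature review=9, EF_Recruitment=18, EF_Pilot data=26, EF_Data collection=31, EF_Data cleaning=33) = 33; EF_Analysis = 33+9 = 42
Expected project duration μ = 42 days. Critical path: IRB approval → Instrument calibration → Data cleaning → Analysis.

Backward pass:
LF_Analysis = 42; LS_Analysis = 42−9 = 33
LF_Data cleaning = LS_Analysis = 33; LS_Data cleaning = 33−9 = 24
LF_Data collection = LS_Analysis = 33; LS_Data collection = 33−13 = 20
LF_Pilot data = LS_Analysis = 33; LS_Pilot data = 33−2 = 31
LF_Instrument calibration = min(LS_Pilot data=31, LS_Data cleaning=24) = 24; LS_Instrument calibration = 24−15 = 9
LF_Recruitment = min(LS_Data collection=20, LS_Analysis=33) = 20; LS_Recruitment = 20−9 = 11
LF_IRB approval = min(LS_Recruitment=11, LS_Instrument calibration=9) = 9; LS_IRB approval = 9−9 = 0
LF_Protocol design = min(LS_Recruitment=11, LS_Instrument calibration=9, LS_Data collection=20) = 9; LS_Protocol design = 9−7 = 2
LF_Literature review = LS_Analysis = 33; LS_Literature review = 33−9 = 24
Slack_Pilot data = LS_Pilot data − ES_Pilot data = 31 − 24 = 7

7 days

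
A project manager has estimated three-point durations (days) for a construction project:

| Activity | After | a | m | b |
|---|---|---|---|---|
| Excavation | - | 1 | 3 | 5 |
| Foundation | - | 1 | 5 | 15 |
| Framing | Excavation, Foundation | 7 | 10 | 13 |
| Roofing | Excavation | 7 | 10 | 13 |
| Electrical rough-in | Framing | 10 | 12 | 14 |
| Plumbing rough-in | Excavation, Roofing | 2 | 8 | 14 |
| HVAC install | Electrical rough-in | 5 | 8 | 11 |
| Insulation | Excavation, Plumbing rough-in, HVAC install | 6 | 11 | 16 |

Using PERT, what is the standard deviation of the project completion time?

3.27 days

te_Excavation = (1 + 4·3 + 5)/6 = 18/6 = 3; σ²_Excavation = ((5−1)/6)² = 0.444
te_Foundation = (1 + 4·5 + 15)/6 = 36/6 = 6; σ²_Foundation = ((15−1)/6)² = 5.444
te_Framing = (7 + 4·10 + 13)/6 = 60/6 = 10; σ²_Framing = ((13−7)/6)² = 1.000
te_Roofing = (7 + 4·10 + 13)/6 = 60/6 = 10; σ²_Roofing = ((13−7)/6)² = 1.000
te_Electrical rough-in = (10 + 4·12 + 14)/6 = 72/6 = 12; σ²_Electrical rough-in = ((14−10)/6)² = 0.444
te_Plumbing rough-in = (2 + 4·8 + 14)/6 = 48/6 = 8; σ²_Plumbing rough-in = ((14−2)/6)² = 4.000
te_HVAC install = (5 + 4·8 + 11)/6 = 48/6 = 8; σ²_HVAC install = ((11−5)/6)² = 1.000
te_Insulation = (6 + 4·11 + 16)/6 = 66/6 = 11; σ²_Insulation = ((16−6)/6)² = 2.778

Forward pass:
ES_Excavation = 0; EF_Excavation = 3
ES_Foundation = 0; EF_Foundation = 6
ES_Framing = max(EF_Excavation=3, EF_Foundation=6) = 6; EF_Framing = 6+10 = 16
ES_Roofing = 3; EF_Roofing = 3+10 = 13
ES_Electrical rough-in = 16; EF_Electrical rough-in = 16+12 = 28
ES_Plumbing rough-in = max(EF_Excavation=3, EF_Roofing=13) = 13; EF_Plumbing rough-in = 13+8 = 21
ES_HVAC install = 28; EF_HVAC install = 28+8 = 36
ES_Insulation = max(EF_Excavation=3, EF_Plumbing rough-in=21, EF_HVAC install=36) = 36; EF_Insulation = 36+11 = 47
Expected project duration μ = 47 days. Critical path: Foundation → Framing → Electrical rough-in → HVAC install → Insulation.

Variance along critical path = 5.444 + 1.000 + 0.444 + 1.000 + 2.778 = 10.667
σ = √10.667 = 3.266 days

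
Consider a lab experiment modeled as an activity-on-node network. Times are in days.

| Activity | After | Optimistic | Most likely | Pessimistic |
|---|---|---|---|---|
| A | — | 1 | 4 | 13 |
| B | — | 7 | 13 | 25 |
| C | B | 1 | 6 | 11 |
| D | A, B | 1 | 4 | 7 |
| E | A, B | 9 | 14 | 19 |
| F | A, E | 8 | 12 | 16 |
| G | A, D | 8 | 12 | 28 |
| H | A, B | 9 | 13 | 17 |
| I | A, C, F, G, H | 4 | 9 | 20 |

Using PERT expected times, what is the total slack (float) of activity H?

te_A = (1 + 4·4 + 13)/6 = 30/6 = 5
te_B = (7 + 4·13 + 25)/6 = 84/6 = 14
te_C = (1 + 4·6 + 11)/6 = 36/6 = 6
te_D = (1 + 4·4 + 7)/6 = 24/6 = 4
te_E = (9 + 4·14 + 19)/6 = 84/6 = 14
te_F = (8 + 4·12 + 16)/6 = 72/6 = 12
te_G = (8 + 4·12 + 28)/6 = 84/6 = 14
te_H = (9 + 4·13 + 17)/6 = 78/6 = 13
te_I = (4 + 4·9 + 20)/6 = 60/6 = 10

Forward pass:
ES_A = 0; EF_A = 5
ES_B = 0; EF_B = 14
ES_C = 14; EF_C = 14+6 = 20
ES_D = max(EF_A=5, EF_B=14) = 14; EF_D = 14+4 = 18
ES_E = max(EF_A=5, EF_B=14) = 14; EF_E = 14+14 = 28
ES_F = max(EF_A=5, EF_E=28) = 28; EF_F = 28+12 = 40
ES_G = max(EF_A=5, EF_D=18) = 18; EF_G = 18+14 = 32
ES_H = max(EF_A=5, EF_B=14) = 14; EF_H = 14+13 = 27
ES_I = max(EF_A=5, EF_C=20, EF_F=40, EF_G=32, EF_H=27) = 40; EF_I = 40+10 = 50
Expected project duration μ = 50 days. Critical path: B → E → F → I.

Backward pass:
LF_I = 50; LS_I = 50−10 = 40
LF_H = LS_I = 40; LS_H = 40−13 = 27
LF_G = LS_I = 40; LS_G = 40−14 = 26
LF_F = LS_I = 40; LS_F = 40−12 = 28
LF_E = LS_F = 28; LS_E = 28−14 = 14
LF_D = LS_G = 26; LS_D = 26−4 = 22
LF_C = LS_I = 40; LS_C = 40−6 = 34
LF_B = min(LS_C=34, LS_D=22, LS_E=14, LS_H=27) = 14; LS_B = 14−14 = 0
LF_A = min(LS_D=22, LS_E=14, LS_F=28, LS_G=26, LS_H=27, LS_I=40) = 14; LS_A = 14−5 = 9
Slack_H = LS_H − ES_H = 27 − 14 = 13

13 days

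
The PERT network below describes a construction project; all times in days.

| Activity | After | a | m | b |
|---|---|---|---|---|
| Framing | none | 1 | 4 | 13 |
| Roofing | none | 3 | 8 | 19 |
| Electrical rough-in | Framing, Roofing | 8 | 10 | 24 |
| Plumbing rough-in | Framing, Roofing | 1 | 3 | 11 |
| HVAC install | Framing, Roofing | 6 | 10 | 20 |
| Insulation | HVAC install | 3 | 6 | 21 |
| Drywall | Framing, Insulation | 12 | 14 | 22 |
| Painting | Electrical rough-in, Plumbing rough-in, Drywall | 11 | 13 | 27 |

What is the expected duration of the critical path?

te_Framing = (1 + 4·4 + 13)/6 = 30/6 = 5
te_Roofing = (3 + 4·8 + 19)/6 = 54/6 = 9
te_Electrical rough-in = (8 + 4·10 + 24)/6 = 72/6 = 12
te_Plumbing rough-in = (1 + 4·3 + 11)/6 = 24/6 = 4
te_HVAC install = (6 + 4·10 + 20)/6 = 66/6 = 11
te_Insulation = (3 + 4·6 + 21)/6 = 48/6 = 8
te_Drywall = (12 + 4·14 + 22)/6 = 90/6 = 15
te_Painting = (11 + 4·13 + 27)/6 = 90/6 = 15

Forward pass:
ES_Framing = 0; EF_Framing = 5
ES_Roofing = 0; EF_Roofing = 9
ES_Electrical rough-in = max(EF_Framing=5, EF_Roofing=9) = 9; EF_Electrical rough-in = 9+12 = 21
ES_Plumbing rough-in = max(EF_Framing=5, EF_Roofing=9) = 9; EF_Plumbing rough-in = 9+4 = 13
ES_HVAC install = max(EF_Framing=5, EF_Roofing=9) = 9; EF_HVAC install = 9+11 = 20
ES_Insulation = 20; EF_Insulation = 20+8 = 28
ES_Drywall = max(EF_Framing=5, EF_Insulation=28) = 28; EF_Drywall = 28+15 = 43
ES_Painting = max(EF_Electrical rough-in=21, EF_Plumbing rough-in=13, EF_Drywall=43) = 43; EF_Painting = 43+15 = 58
Expected project duration μ = 58 days. Critical path: Roofing → HVAC install → Insulation → Drywall → Painting.

58 days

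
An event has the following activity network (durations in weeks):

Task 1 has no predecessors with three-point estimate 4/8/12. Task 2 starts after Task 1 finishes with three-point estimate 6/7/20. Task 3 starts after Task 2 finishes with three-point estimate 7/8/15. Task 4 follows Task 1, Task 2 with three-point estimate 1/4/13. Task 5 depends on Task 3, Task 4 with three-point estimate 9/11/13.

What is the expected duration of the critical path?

37 weeks

te_Task 1 = (4 + 4·8 + 12)/6 = 48/6 = 8
te_Task 2 = (6 + 4·7 + 20)/6 = 54/6 = 9
te_Task 3 = (7 + 4·8 + 15)/6 = 54/6 = 9
te_Task 4 = (1 + 4·4 + 13)/6 = 30/6 = 5
te_Task 5 = (9 + 4·11 + 13)/6 = 66/6 = 11

Forward pass:
ES_Task 1 = 0; EF_Task 1 = 8
ES_Task 2 = 8; EF_Task 2 = 8+9 = 17
ES_Task 3 = 17; EF_Task 3 = 17+9 = 26
ES_Task 4 = max(EF_Task 1=8, EF_Task 2=17) = 17; EF_Task 4 = 17+5 = 22
ES_Task 5 = max(EF_Task 3=26, EF_Task 4=22) = 26; EF_Task 5 = 26+11 = 37
Expected project duration μ = 37 weeks. Critical path: Task 1 → Task 2 → Task 3 → Task 5.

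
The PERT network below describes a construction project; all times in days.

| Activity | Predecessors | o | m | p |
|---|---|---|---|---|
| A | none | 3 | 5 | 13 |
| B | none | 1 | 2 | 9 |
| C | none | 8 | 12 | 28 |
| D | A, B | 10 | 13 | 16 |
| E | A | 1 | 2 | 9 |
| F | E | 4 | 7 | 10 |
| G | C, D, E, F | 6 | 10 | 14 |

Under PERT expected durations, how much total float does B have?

3 days

te_A = (3 + 4·5 + 13)/6 = 36/6 = 6
te_B = (1 + 4·2 + 9)/6 = 18/6 = 3
te_C = (8 + 4·12 + 28)/6 = 84/6 = 14
te_D = (10 + 4·13 + 16)/6 = 78/6 = 13
te_E = (1 + 4·2 + 9)/6 = 18/6 = 3
te_F = (4 + 4·7 + 10)/6 = 42/6 = 7
te_G = (6 + 4·10 + 14)/6 = 60/6 = 10

Forward pass:
ES_A = 0; EF_A = 6
ES_B = 0; EF_B = 3
ES_C = 0; EF_C = 14
ES_D = max(EF_A=6, EF_B=3) = 6; EF_D = 6+13 = 19
ES_E = 6; EF_E = 6+3 = 9
ES_F = 9; EF_F = 9+7 = 16
ES_G = max(EF_C=14, EF_D=19, EF_E=9, EF_F=16) = 19; EF_G = 19+10 = 29
Expected project duration μ = 29 days. Critical path: A → D → G.

Backward pass:
LF_G = 29; LS_G = 29−10 = 19
LF_F = LS_G = 19; LS_F = 19−7 = 12
LF_E = min(LS_F=12, LS_G=19) = 12; LS_E = 12−3 = 9
LF_D = LS_G = 19; LS_D = 19−13 = 6
LF_C = LS_G = 19; LS_C = 19−14 = 5
LF_B = LS_D = 6; LS_B = 6−3 = 3
LF_A = min(LS_D=6, LS_E=9) = 6; LS_A = 6−6 = 0
Slack_B = LS_B − ES_B = 3 − 0 = 3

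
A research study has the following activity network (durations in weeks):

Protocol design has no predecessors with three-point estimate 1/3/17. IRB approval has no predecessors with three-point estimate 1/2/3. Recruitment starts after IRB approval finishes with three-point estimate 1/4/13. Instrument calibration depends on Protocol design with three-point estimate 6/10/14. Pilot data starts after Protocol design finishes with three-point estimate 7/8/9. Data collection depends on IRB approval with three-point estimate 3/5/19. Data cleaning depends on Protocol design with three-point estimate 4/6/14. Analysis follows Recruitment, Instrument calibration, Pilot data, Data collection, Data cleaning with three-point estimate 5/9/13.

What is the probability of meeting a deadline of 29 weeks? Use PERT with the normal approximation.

0.937

te_Protocol design = (1 + 4·3 + 17)/6 = 30/6 = 5; σ²_Protocol design = ((17−1)/6)² = 7.111
te_IRB approval = (1 + 4·2 + 3)/6 = 12/6 = 2; σ²_IRB approval = ((3−1)/6)² = 0.111
te_Recruitment = (1 + 4·4 + 13)/6 = 30/6 = 5; σ²_Recruitment = ((13−1)/6)² = 4.000
te_Instrument calibration = (6 + 4·10 + 14)/6 = 60/6 = 10; σ²_Instrument calibration = ((14−6)/6)² = 1.778
te_Pilot data = (7 + 4·8 + 9)/6 = 48/6 = 8; σ²_Pilot data = ((9−7)/6)² = 0.111
te_Data collection = (3 + 4·5 + 19)/6 = 42/6 = 7; σ²_Data collection = ((19−3)/6)² = 7.111
te_Data cleaning = (4 + 4·6 + 14)/6 = 42/6 = 7; σ²_Data cleaning = ((14−4)/6)² = 2.778
te_Analysis = (5 + 4·9 + 13)/6 = 54/6 = 9; σ²_Analysis = ((13−5)/6)² = 1.778

Forward pass:
ES_Protocol design = 0; EF_Protocol design = 5
ES_IRB approval = 0; EF_IRB approval = 2
ES_Recruitment = 2; EF_Recruitment = 2+5 = 7
ES_Instrument calibration = 5; EF_Instrument calibration = 5+10 = 15
ES_Pilot data = 5; EF_Pilot data = 5+8 = 13
ES_Data collection = 2; EF_Data collection = 2+7 = 9
ES_Data cleaning = 5; EF_Data cleaning = 5+7 = 12
ES_Analysis = max(EF_Recruitment=7, EF_Instrument calibration=15, EF_Pilot data=13, EF_Data collection=9, EF_Data cleaning=12) = 15; EF_Analysis = 15+9 = 24
Expected project duration μ = 24 weeks. Critical path: Protocol design → Instrument calibration → Analysis.

Variance along critical path = 7.111 + 1.778 + 1.778 = 10.667; σ = √10.667 = 3.266 weeks.
Z = (29 − 24) / 3.266 = 1.531
P(T ≤ 29) = Φ(1.531) ≈ 0.937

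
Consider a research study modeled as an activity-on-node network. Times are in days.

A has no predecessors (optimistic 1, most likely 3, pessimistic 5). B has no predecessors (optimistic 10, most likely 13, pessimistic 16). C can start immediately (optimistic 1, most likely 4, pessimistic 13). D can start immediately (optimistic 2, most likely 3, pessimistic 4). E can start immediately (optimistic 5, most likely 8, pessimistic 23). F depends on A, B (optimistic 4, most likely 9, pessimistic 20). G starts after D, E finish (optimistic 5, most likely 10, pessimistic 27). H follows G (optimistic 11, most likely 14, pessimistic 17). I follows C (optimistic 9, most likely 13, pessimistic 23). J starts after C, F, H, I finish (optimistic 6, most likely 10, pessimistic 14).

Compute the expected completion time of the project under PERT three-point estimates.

te_A = (1 + 4·3 + 5)/6 = 18/6 = 3
te_B = (10 + 4·13 + 16)/6 = 78/6 = 13
te_C = (1 + 4·4 + 13)/6 = 30/6 = 5
te_D = (2 + 4·3 + 4)/6 = 18/6 = 3
te_E = (5 + 4·8 + 23)/6 = 60/6 = 10
te_F = (4 + 4·9 + 20)/6 = 60/6 = 10
te_G = (5 + 4·10 + 27)/6 = 72/6 = 12
te_H = (11 + 4·14 + 17)/6 = 84/6 = 14
te_I = (9 + 4·13 + 23)/6 = 84/6 = 14
te_J = (6 + 4·10 + 14)/6 = 60/6 = 10

Forward pass:
ES_A = 0; EF_A = 3
ES_B = 0; EF_B = 13
ES_C = 0; EF_C = 5
ES_D = 0; EF_D = 3
ES_E = 0; EF_E = 10
ES_F = max(EF_A=3, EF_B=13) = 13; EF_F = 13+10 = 23
ES_G = max(EF_D=3, EF_E=10) = 10; EF_G = 10+12 = 22
ES_H = 22; EF_H = 22+14 = 36
ES_I = 5; EF_I = 5+14 = 19
ES_J = max(EF_C=5, EF_F=23, EF_H=36, EF_I=19) = 36; EF_J = 36+10 = 46
Expected project duration μ = 46 days. Critical path: E → G → H → J.

46 days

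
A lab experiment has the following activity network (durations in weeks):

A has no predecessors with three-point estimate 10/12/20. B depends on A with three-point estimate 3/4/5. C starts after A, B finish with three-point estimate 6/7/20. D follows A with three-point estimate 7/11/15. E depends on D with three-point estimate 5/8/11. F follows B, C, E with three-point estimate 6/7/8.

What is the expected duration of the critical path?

39 weeks

te_A = (10 + 4·12 + 20)/6 = 78/6 = 13
te_B = (3 + 4·4 + 5)/6 = 24/6 = 4
te_C = (6 + 4·7 + 20)/6 = 54/6 = 9
te_D = (7 + 4·11 + 15)/6 = 66/6 = 11
te_E = (5 + 4·8 + 11)/6 = 48/6 = 8
te_F = (6 + 4·7 + 8)/6 = 42/6 = 7

Forward pass:
ES_A = 0; EF_A = 13
ES_B = 13; EF_B = 13+4 = 17
ES_C = max(EF_A=13, EF_B=17) = 17; EF_C = 17+9 = 26
ES_D = 13; EF_D = 13+11 = 24
ES_E = 24; EF_E = 24+8 = 32
ES_F = max(EF_B=17, EF_C=26, EF_E=32) = 32; EF_F = 32+7 = 39
Expected project duration μ = 39 weeks. Critical path: A → D → E → F.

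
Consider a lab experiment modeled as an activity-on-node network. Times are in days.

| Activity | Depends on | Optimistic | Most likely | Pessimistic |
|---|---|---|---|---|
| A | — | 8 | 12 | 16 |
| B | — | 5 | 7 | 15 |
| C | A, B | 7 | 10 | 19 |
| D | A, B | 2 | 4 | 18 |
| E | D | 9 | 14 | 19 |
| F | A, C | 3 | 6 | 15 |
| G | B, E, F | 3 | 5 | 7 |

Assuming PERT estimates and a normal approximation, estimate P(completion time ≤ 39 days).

te_A = (8 + 4·12 + 16)/6 = 72/6 = 12; σ²_A = ((16−8)/6)² = 1.778
te_B = (5 + 4·7 + 15)/6 = 48/6 = 8; σ²_B = ((15−5)/6)² = 2.778
te_C = (7 + 4·10 + 19)/6 = 66/6 = 11; σ²_C = ((19−7)/6)² = 4.000
te_D = (2 + 4·4 + 18)/6 = 36/6 = 6; σ²_D = ((18−2)/6)² = 7.111
te_E = (9 + 4·14 + 19)/6 = 84/6 = 14; σ²_E = ((19−9)/6)² = 2.778
te_F = (3 + 4·6 + 15)/6 = 42/6 = 7; σ²_F = ((15−3)/6)² = 4.000
te_G = (3 + 4·5 + 7)/6 = 30/6 = 5; σ²_G = ((7−3)/6)² = 0.444

Forward pass:
ES_A = 0; EF_A = 12
ES_B = 0; EF_B = 8
ES_C = max(EF_A=12, EF_B=8) = 12; EF_C = 12+11 = 23
ES_D = max(EF_A=12, EF_B=8) = 12; EF_D = 12+6 = 18
ES_E = 18; EF_E = 18+14 = 32
ES_F = max(EF_A=12, EF_C=23) = 23; EF_F = 23+7 = 30
ES_G = max(EF_B=8, EF_E=32, EF_F=30) = 32; EF_G = 32+5 = 37
Expected project duration μ = 37 days. Critical path: A → D → E → G.

Variance along critical path = 1.778 + 7.111 + 2.778 + 0.444 = 12.111; σ = √12.111 = 3.480 days.
Z = (39 − 37) / 3.480 = 0.575
P(T ≤ 39) = Φ(0.575) ≈ 0.717

0.717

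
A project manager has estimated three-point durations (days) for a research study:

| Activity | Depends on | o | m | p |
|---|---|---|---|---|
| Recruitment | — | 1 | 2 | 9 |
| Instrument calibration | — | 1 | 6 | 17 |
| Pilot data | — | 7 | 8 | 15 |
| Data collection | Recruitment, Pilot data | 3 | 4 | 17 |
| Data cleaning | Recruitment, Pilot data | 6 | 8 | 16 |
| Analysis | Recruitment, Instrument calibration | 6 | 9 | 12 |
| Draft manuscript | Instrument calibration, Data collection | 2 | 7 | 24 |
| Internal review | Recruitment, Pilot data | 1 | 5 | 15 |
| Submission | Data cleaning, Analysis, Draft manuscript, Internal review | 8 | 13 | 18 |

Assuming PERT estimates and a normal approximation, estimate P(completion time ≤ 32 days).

0.151

te_Recruitment = (1 + 4·2 + 9)/6 = 18/6 = 3; σ²_Recruitment = ((9−1)/6)² = 1.778
te_Instrument calibration = (1 + 4·6 + 17)/6 = 42/6 = 7; σ²_Instrument calibration = ((17−1)/6)² = 7.111
te_Pilot data = (7 + 4·8 + 15)/6 = 54/6 = 9; σ²_Pilot data = ((15−7)/6)² = 1.778
te_Data collection = (3 + 4·4 + 17)/6 = 36/6 = 6; σ²_Data collection = ((17−3)/6)² = 5.444
te_Data cleaning = (6 + 4·8 + 16)/6 = 54/6 = 9; σ²_Data cleaning = ((16−6)/6)² = 2.778
te_Analysis = (6 + 4·9 + 12)/6 = 54/6 = 9; σ²_Analysis = ((12−6)/6)² = 1.000
te_Draft manuscript = (2 + 4·7 + 24)/6 = 54/6 = 9; σ²_Draft manuscript = ((24−2)/6)² = 13.444
te_Internal review = (1 + 4·5 + 15)/6 = 36/6 = 6; σ²_Internal review = ((15−1)/6)² = 5.444
te_Submission = (8 + 4·13 + 18)/6 = 78/6 = 13; σ²_Submission = ((18−8)/6)² = 2.778

Forward pass:
ES_Recruitment = 0; EF_Recruitment = 3
ES_Instrument calibration = 0; EF_Instrument calibration = 7
ES_Pilot data = 0; EF_Pilot data = 9
ES_Data collection = max(EF_Recruitment=3, EF_Pilot data=9) = 9; EF_Data collection = 9+6 = 15
ES_Data cleaning = max(EF_Recruitment=3, EF_Pilot data=9) = 9; EF_Data cleaning = 9+9 = 18
ES_Analysis = max(EF_Recruitment=3, EF_Instrument calibration=7) = 7; EF_Analysis = 7+9 = 16
ES_Draft manuscript = max(EF_Instrument calibration=7, EF_Data collection=15) = 15; EF_Draft manuscript = 15+9 = 24
ES_Internal review = max(EF_Recruitment=3, EF_Pilot data=9) = 9; EF_Internal review = 9+6 = 15
ES_Submission = max(EF_Data cleaning=18, EF_Analysis=16, EF_Draft manuscript=24, EF_Internal review=15) = 24; EF_Submission = 24+13 = 37
Expected project duration μ = 37 days. Critical path: Pilot data → Data collection → Draft manuscript → Submission.

Variance along critical path = 1.778 + 5.444 + 13.444 + 2.778 = 23.444; σ = √23.444 = 4.842 days.
Z = (32 − 37) / 4.842 = -1.033
P(T ≤ 32) = Φ(-1.033) ≈ 0.151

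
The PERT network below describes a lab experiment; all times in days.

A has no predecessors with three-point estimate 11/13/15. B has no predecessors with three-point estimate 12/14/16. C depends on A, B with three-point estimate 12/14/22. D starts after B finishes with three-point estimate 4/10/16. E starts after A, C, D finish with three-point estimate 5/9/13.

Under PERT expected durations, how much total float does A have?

1 days

te_A = (11 + 4·13 + 15)/6 = 78/6 = 13
te_B = (12 + 4·14 + 16)/6 = 84/6 = 14
te_C = (12 + 4·14 + 22)/6 = 90/6 = 15
te_D = (4 + 4·10 + 16)/6 = 60/6 = 10
te_E = (5 + 4·9 + 13)/6 = 54/6 = 9

Forward pass:
ES_A = 0; EF_A = 13
ES_B = 0; EF_B = 14
ES_C = max(EF_A=13, EF_B=14) = 14; EF_C = 14+15 = 29
ES_D = 14; EF_D = 14+10 = 24
ES_E = max(EF_A=13, EF_C=29, EF_D=24) = 29; EF_E = 29+9 = 38
Expected project duration μ = 38 days. Critical path: B → C → E.

Backward pass:
LF_E = 38; LS_E = 38−9 = 29
LF_D = LS_E = 29; LS_D = 29−10 = 19
LF_C = LS_E = 29; LS_C = 29−15 = 14
LF_B = min(LS_C=14, LS_D=19) = 14; LS_B = 14−14 = 0
LF_A = min(LS_C=14, LS_E=29) = 14; LS_A = 14−13 = 1
Slack_A = LS_A − ES_A = 1 − 0 = 1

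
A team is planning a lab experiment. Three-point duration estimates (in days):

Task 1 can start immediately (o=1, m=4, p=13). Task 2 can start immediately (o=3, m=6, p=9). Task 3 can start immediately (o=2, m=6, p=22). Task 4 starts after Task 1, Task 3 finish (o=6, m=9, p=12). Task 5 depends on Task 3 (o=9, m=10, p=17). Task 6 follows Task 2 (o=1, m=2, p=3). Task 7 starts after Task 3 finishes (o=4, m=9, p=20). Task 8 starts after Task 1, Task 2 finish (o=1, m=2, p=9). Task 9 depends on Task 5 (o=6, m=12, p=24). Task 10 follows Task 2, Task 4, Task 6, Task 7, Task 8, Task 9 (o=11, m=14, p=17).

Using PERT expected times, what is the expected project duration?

te_Task 1 = (1 + 4·4 + 13)/6 = 30/6 = 5
te_Task 2 = (3 + 4·6 + 9)/6 = 36/6 = 6
te_Task 3 = (2 + 4·6 + 22)/6 = 48/6 = 8
te_Task 4 = (6 + 4·9 + 12)/6 = 54/6 = 9
te_Task 5 = (9 + 4·10 + 17)/6 = 66/6 = 11
te_Task 6 = (1 + 4·2 + 3)/6 = 12/6 = 2
te_Task 7 = (4 + 4·9 + 20)/6 = 60/6 = 10
te_Task 8 = (1 + 4·2 + 9)/6 = 18/6 = 3
te_Task 9 = (6 + 4·12 + 24)/6 = 78/6 = 13
te_Task 10 = (11 + 4·14 + 17)/6 = 84/6 = 14

Forward pass:
ES_Task 1 = 0; EF_Task 1 = 5
ES_Task 2 = 0; EF_Task 2 = 6
ES_Task 3 = 0; EF_Task 3 = 8
ES_Task 4 = max(EF_Task 1=5, EF_Task 3=8) = 8; EF_Task 4 = 8+9 = 17
ES_Task 5 = 8; EF_Task 5 = 8+11 = 19
ES_Task 6 = 6; EF_Task 6 = 6+2 = 8
ES_Task 7 = 8; EF_Task 7 = 8+10 = 18
ES_Task 8 = max(EF_Task 1=5, EF_Task 2=6) = 6; EF_Task 8 = 6+3 = 9
ES_Task 9 = 19; EF_Task 9 = 19+13 = 32
ES_Task 10 = max(EF_Task 2=6, EF_Task 4=17, EF_Task 6=8, EF_Task 7=18, EF_Task 8=9, EF_Task 9=32) = 32; EF_Task 10 = 32+14 = 46
Expected project duration μ = 46 days. Critical path: Task 3 → Task 5 → Task 9 → Task 10.

46 days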